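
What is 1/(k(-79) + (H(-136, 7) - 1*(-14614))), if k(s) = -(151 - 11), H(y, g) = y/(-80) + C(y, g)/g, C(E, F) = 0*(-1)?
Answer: 10/144757 ≈ 6.9081e-5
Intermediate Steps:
C(E, F) = 0
H(y, g) = -y/80 (H(y, g) = y/(-80) + 0/g = y*(-1/80) + 0 = -y/80 + 0 = -y/80)
k(s) = -140 (k(s) = -1*140 = -140)
1/(k(-79) + (H(-136, 7) - 1*(-14614))) = 1/(-140 + (-1/80*(-136) - 1*(-14614))) = 1/(-140 + (17/10 + 14614)) = 1/(-140 + 146157/10) = 1/(144757/10) = 10/144757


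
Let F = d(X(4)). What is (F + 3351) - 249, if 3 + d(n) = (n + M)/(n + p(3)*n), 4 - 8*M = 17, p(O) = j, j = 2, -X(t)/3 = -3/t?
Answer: 167351/54 ≈ 3099.1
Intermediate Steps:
X(t) = 9/t (X(t) = -(-9)/t = 9/t)
p(O) = 2
M = -13/8 (M = ½ - ⅛*17 = ½ - 17/8 = -13/8 ≈ -1.6250)
d(n) = -3 + (-13/8 + n)/(3*n) (d(n) = -3 + (n - 13/8)/(n + 2*n) = -3 + (-13/8 + n)/((3*n)) = -3 + (-13/8 + n)*(1/(3*n)) = -3 + (-13/8 + n)/(3*n))
F = -157/54 (F = (-13 - 576/4)/(24*((9/4))) = (-13 - 576/4)/(24*((9*(¼)))) = (-13 - 64*9/4)/(24*(9/4)) = (1/24)*(4/9)*(-13 - 144) = (1/24)*(4/9)*(-157) = -157/54 ≈ -2.9074)
(F + 3351) - 249 = (-157/54 + 3351) - 249 = 180797/54 - 249 = 167351/54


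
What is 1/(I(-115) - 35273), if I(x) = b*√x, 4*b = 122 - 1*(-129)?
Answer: -564368/19914197579 - 1004*I*√115/19914197579 ≈ -2.834e-5 - 5.4065e-7*I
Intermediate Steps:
b = 251/4 (b = (122 - 1*(-129))/4 = (122 + 129)/4 = (¼)*251 = 251/4 ≈ 62.750)
I(x) = 251*√x/4
1/(I(-115) - 35273) = 1/(251*√(-115)/4 - 35273) = 1/(251*(I*√115)/4 - 35273) = 1/(251*I*√115/4 - 35273) = 1/(-35273 + 251*I*√115/4)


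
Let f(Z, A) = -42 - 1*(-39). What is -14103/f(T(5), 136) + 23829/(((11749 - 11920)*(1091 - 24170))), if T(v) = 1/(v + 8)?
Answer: 6184187546/1315503 ≈ 4701.0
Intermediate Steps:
T(v) = 1/(8 + v)
f(Z, A) = -3 (f(Z, A) = -42 + 39 = -3)
-14103/f(T(5), 136) + 23829/(((11749 - 11920)*(1091 - 24170))) = -14103/(-3) + 23829/(((11749 - 11920)*(1091 - 24170))) = -14103*(-⅓) + 23829/((-171*(-23079))) = 4701 + 23829/3946509 = 4701 + 23829*(1/3946509) = 4701 + 7943/1315503 = 6184187546/1315503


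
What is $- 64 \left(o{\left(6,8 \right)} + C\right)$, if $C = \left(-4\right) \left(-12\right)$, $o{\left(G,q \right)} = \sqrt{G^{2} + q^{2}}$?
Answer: $-3712$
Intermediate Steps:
$C = 48$
$- 64 \left(o{\left(6,8 \right)} + C\right) = - 64 \left(\sqrt{6^{2} + 8^{2}} + 48\right) = - 64 \left(\sqrt{36 + 64} + 48\right) = - 64 \left(\sqrt{100} + 48\right) = - 64 \left(10 + 48\right) = \left(-64\right) 58 = -3712$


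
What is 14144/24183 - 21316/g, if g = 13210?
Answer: -164321294/159728715 ≈ -1.0288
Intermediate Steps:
14144/24183 - 21316/g = 14144/24183 - 21316/13210 = 14144*(1/24183) - 21316*1/13210 = 14144/24183 - 10658/6605 = -164321294/159728715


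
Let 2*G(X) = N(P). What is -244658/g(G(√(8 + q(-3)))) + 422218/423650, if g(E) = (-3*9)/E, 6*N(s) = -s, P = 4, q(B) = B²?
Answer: -51807581021/17157825 ≈ -3019.5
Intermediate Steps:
N(s) = -s/6 (N(s) = (-s)/6 = -s/6)
G(X) = -⅓ (G(X) = (-⅙*4)/2 = (½)*(-⅔) = -⅓)
g(E) = -27/E
-244658/g(G(√(8 + q(-3)))) + 422218/423650 = -244658/((-27/(-⅓))) + 422218/423650 = -244658/((-27*(-3))) + 422218*(1/423650) = -244658/81 + 211109/211825 = -51807581021/17157825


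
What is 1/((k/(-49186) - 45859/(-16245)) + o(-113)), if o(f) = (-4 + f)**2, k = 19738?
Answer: 399513285/5469904846847 ≈ 7.3038e-5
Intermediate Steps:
1/((k/(-49186) - 45859/(-16245)) + o(-113)) = 1/((19738/(-49186) - 45859/(-16245)) + (-4 - 113)**2) = 1/((19738*(-1/49186) - 45859*(-1/16245)) + (-117)**2) = 1/((-9869/24593 + 45859/16245) + 13689) = 1/(967488482/399513285 + 13689) = 1/(5469904846847/399513285) = 399513285/5469904846847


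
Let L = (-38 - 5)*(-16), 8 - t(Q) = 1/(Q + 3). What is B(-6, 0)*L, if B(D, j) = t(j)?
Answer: 15824/3 ≈ 5274.7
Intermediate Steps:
t(Q) = 8 - 1/(3 + Q) (t(Q) = 8 - 1/(Q + 3) = 8 - 1/(3 + Q))
B(D, j) = (23 + 8*j)/(3 + j)
L = 688 (L = -43*(-16) = 688)
B(-6, 0)*L = ((23 + 8*0)/(3 + 0))*688 = ((23 + 0)/3)*688 = ((1/3)*23)*688 = (23/3)*688 = 15824/3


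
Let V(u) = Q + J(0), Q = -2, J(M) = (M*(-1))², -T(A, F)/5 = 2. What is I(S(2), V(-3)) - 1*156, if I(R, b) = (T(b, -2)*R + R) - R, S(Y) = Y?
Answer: -176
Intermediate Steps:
T(A, F) = -10 (T(A, F) = -5*2 = -10)
J(M) = M² (J(M) = (-M)² = M²)
V(u) = -2 (V(u) = -2 + 0² = -2 + 0 = -2)
I(R, b) = -10*R (I(R, b) = (-10*R + R) - R = -9*R - R = -10*R)
I(S(2), V(-3)) - 1*156 = -10*2 - 1*156 = -20 - 156 = -176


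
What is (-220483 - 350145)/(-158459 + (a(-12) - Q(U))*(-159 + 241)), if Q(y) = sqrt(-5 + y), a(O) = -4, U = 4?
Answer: 90608308236/25213318093 - 46791496*I/25213318093 ≈ 3.5937 - 0.0018558*I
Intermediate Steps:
(-220483 - 350145)/(-158459 + (a(-12) - Q(U))*(-159 + 241)) = (-220483 - 350145)/(-158459 + (-4 - sqrt(-5 + 4))*(-159 + 241)) = -570628/(-158459 + (-4 - sqrt(-1))*82) = -570628/(-158459 + (-4 - I)*82) = -570628/(-158459 + (-328 - 82*I)) = -570628*(-158787 + 82*I)/25213318093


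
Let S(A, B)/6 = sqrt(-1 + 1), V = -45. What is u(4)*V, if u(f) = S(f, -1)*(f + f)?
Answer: 0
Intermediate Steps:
S(A, B) = 0 (S(A, B) = 6*sqrt(-1 + 1) = 6*sqrt(0) = 6*0 = 0)
u(f) = 0 (u(f) = 0*(f + f) = 0*(2*f) = 0)
u(4)*V = 0*(-45) = 0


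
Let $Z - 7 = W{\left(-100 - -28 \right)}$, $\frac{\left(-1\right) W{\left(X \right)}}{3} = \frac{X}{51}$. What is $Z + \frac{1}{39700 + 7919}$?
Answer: $\frac{9095246}{809523} \approx 11.235$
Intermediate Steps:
$W{\left(X \right)} = - \frac{X}{17}$ ($W{\left(X \right)} = - 3 \frac{X}{51} = - \frac{X}{17}$)
$Z = \frac{191}{17}$ ($Z = 7 - \frac{-100 - -28}{17} = 7 - \frac{-100 + 28}{17} = 7 - - \frac{72}{17} = 7 + \frac{72}{17} = \frac{191}{17} \approx 11.235$)
$Z + \frac{1}{39700 + 7919} = \frac{191}{17} + \frac{1}{39700 + 7919} = \frac{191}{17} + \frac{1}{47619} = \frac{9095246}{809523}$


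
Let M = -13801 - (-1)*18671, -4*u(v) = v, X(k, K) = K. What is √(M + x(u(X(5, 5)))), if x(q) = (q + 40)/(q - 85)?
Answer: √23183931/69 ≈ 69.782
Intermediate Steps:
u(v) = -v/4
x(q) = (40 + q)/(-85 + q)
M = 4870 (M = -13801 - 1*(-18671) = -13801 + 18671 = 4870)
√(M + x(u(X(5, 5)))) = √(4870 + (40 - ¼*5)/(-85 - ¼*5)) = √(4870 + (40 - 5/4)/(-85 - 5/4)) = √(4870 + (155/4)/(-345/4)) = √(4870 - 4/345*155/4) = √(4870 - 31/69) = √(335999/69) = √23183931/69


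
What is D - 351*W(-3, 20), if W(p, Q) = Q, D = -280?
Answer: -7300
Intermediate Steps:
D - 351*W(-3, 20) = -280 - 351*20 = -280 - 7020 = -7300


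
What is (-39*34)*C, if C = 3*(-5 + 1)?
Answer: 15912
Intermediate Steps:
C = -12 (C = 3*(-4) = -12)
(-39*34)*C = -39*34*(-12) = -1326*(-12) = 15912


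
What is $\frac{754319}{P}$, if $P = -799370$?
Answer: $- \frac{754319}{799370} \approx -0.94364$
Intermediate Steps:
$\frac{754319}{P} = \frac{754319}{-799370} = 754319 \left(- \frac{1}{799370}\right) = - \frac{754319}{799370}$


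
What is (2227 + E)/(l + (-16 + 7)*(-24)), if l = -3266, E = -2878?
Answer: 651/3050 ≈ 0.21344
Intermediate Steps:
(2227 + E)/(l + (-16 + 7)*(-24)) = (2227 - 2878)/(-3266 + (-16 + 7)*(-24)) = -651/(-3266 - 9*(-24)) = -651/(-3266 + 216) = -651/(-3050) = -651*(-1/3050) = 651/3050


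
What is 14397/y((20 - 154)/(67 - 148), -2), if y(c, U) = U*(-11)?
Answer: 14397/22 ≈ 654.41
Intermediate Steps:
y(c, U) = -11*U
14397/y((20 - 154)/(67 - 148), -2) = 14397/((-11*(-2))) = 14397/22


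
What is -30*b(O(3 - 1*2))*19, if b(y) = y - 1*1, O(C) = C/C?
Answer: 0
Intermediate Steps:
O(C) = 1
b(y) = -1 + y (b(y) = y - 1 = -1 + y)
-30*b(O(3 - 1*2))*19 = -30*(-1 + 1)*19 = -30*0*19 = 0*19 = 0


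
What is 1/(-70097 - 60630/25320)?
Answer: -844/59163889 ≈ -1.4265e-5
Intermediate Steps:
1/(-70097 - 60630/25320) = 1/(-70097 - 60630*1/25320) = 1/(-70097 - 2021/844) = 1/(-59163889/844) = -844/59163889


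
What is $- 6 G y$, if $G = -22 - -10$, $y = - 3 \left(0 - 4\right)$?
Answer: $864$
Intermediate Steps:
$y = 12$ ($y = \left(-3\right) \left(-4\right) = 12$)
$G = -12$ ($G = -22 + 10 = -12$)
$- 6 G y = \left(-6\right) \left(-12\right) 12 = 72 \cdot 12 = 864$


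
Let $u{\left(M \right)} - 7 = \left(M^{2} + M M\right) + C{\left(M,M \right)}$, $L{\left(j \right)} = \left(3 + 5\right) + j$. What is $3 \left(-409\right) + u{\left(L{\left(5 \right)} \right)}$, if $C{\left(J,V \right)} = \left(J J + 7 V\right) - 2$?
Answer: $-624$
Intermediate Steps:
$C{\left(J,V \right)} = -2 + J^{2} + 7 V$ ($C{\left(J,V \right)} = \left(J^{2} + 7 V\right) - 2 = -2 + J^{2} + 7 V$)
$L{\left(j \right)} = 8 + j$
$u{\left(M \right)} = 5 + 3 M^{2} + 7 M$ ($u{\left(M \right)} = 7 + \left(\left(M^{2} + M M\right) + \left(-2 + M^{2} + 7 M\right)\right) = 7 + \left(\left(M^{2} + M^{2}\right) + \left(-2 + M^{2} + 7 M\right)\right) = 7 + \left(2 M^{2} + \left(-2 + M^{2} + 7 M\right)\right) = 7 + \left(-2 + 3 M^{2} + 7 M\right) = 5 + 3 M^{2} + 7 M$)
$3 \left(-409\right) + u{\left(L{\left(5 \right)} \right)} = 3 \left(-409\right) + \left(5 + 3 \left(8 + 5\right)^{2} + 7 \left(8 + 5\right)\right) = -1227 + \left(5 + 3 \cdot 13^{2} + 7 \cdot 13\right) = -1227 + \left(5 + 3 \cdot 169 + 91\right) = -1227 + \left(5 + 507 + 91\right) = -1227 + 603 = -624$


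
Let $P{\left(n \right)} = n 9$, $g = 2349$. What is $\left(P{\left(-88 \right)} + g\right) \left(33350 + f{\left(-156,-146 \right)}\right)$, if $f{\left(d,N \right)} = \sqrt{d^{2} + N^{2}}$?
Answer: $51925950 + 3114 \sqrt{11413} \approx 5.2259 \cdot 10^{7}$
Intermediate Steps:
$f{\left(d,N \right)} = \sqrt{N^{2} + d^{2}}$
$P{\left(n \right)} = 9 n$
$\left(P{\left(-88 \right)} + g\right) \left(33350 + f{\left(-156,-146 \right)}\right) = \left(9 \left(-88\right) + 2349\right) \left(33350 + \sqrt{\left(-146\right)^{2} + \left(-156\right)^{2}}\right) = \left(-792 + 2349\right) \left(33350 + \sqrt{21316 + 24336}\right) = 1557 \left(33350 + \sqrt{45652}\right) = 1557 \left(33350 + 2 \sqrt{11413}\right) = 51925950 + 3114 \sqrt{11413}$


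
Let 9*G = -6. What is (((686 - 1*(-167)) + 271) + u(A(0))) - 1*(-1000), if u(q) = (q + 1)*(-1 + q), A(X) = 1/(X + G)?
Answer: 8501/4 ≈ 2125.3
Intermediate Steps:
G = -2/3 (G = (1/9)*(-6) = -2/3 ≈ -0.66667)
A(X) = 1/(-2/3 + X) (A(X) = 1/(X - 2/3) = 1/(-2/3 + X))
u(q) = (1 + q)*(-1 + q)
(((686 - 1*(-167)) + 271) + u(A(0))) - 1*(-1000) = (((686 - 1*(-167)) + 271) + (-1 + (3/(-2 + 3*0))**2)) - 1*(-1000) = (((686 + 167) + 271) + (-1 + (3/(-2 + 0))**2)) + 1000 = ((853 + 271) + (-1 + (3/(-2))**2)) + 1000 = (1124 + (-1 + (3*(-1/2))**2)) + 1000 = (1124 + (-1 + (-3/2)**2)) + 1000 = (1124 + (-1 + 9/4)) + 1000 = (1124 + 5/4) + 1000 = 4501/4 + 1000 = 8501/4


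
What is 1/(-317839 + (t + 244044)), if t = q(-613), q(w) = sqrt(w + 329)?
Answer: -73795/5445702309 - 2*I*sqrt(71)/5445702309 ≈ -1.3551e-5 - 3.0946e-9*I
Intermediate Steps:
q(w) = sqrt(329 + w)
t = 2*I*sqrt(71) (t = sqrt(329 - 613) = sqrt(-284) = 2*I*sqrt(71) ≈ 16.852*I)
1/(-317839 + (t + 244044)) = 1/(-317839 + (2*I*sqrt(71) + 244044)) = 1/(-317839 + (244044 + 2*I*sqrt(71))) = 1/(-73795 + 2*I*sqrt(71))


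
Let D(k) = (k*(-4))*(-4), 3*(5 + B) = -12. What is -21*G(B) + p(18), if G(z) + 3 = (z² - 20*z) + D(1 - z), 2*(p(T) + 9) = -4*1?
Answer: -8789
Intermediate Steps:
B = -9 (B = -5 + (⅓)*(-12) = -5 - 4 = -9)
p(T) = -11 (p(T) = -9 + (-4*1)/2 = -9 + (½)*(-4) = -9 - 2 = -11)
D(k) = 16*k (D(k) = -4*k*(-4) = 16*k)
G(z) = 13 + z² - 36*z (G(z) = -3 + ((z² - 20*z) + 16*(1 - z)) = -3 + ((z² - 20*z) + (16 - 16*z)) = -3 + (16 + z² - 36*z) = 13 + z² - 36*z)
-21*G(B) + p(18) = -21*(13 + (-9)² - 36*(-9)) - 11 = -21*(13 + 81 + 324) - 11 = -21*418 - 11 = -8778 - 11 = -8789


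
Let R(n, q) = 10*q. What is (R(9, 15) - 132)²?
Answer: 324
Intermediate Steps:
(R(9, 15) - 132)² = (10*15 - 132)² = (150 - 132)² = 18² = 324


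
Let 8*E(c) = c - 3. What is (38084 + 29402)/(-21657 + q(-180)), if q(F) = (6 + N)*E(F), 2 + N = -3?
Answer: -539888/173439 ≈ -3.1128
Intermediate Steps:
E(c) = -3/8 + c/8 (E(c) = (c - 3)/8 = (-3 + c)/8 = -3/8 + c/8)
N = -5 (N = -2 - 3 = -5)
q(F) = -3/8 + F/8 (q(F) = (6 - 5)*(-3/8 + F/8) = 1*(-3/8 + F/8) = -3/8 + F/8)
(38084 + 29402)/(-21657 + q(-180)) = (38084 + 29402)/(-21657 + (-3/8 + (⅛)*(-180))) = 67486/(-21657 + (-3/8 - 45/2)) = 67486/(-21657 - 183/8) = 67486/(-173439/8) = 67486*(-8/173439) = -539888/173439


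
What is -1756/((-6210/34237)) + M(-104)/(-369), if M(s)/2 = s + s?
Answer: 1232607046/127305 ≈ 9682.3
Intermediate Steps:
M(s) = 4*s (M(s) = 2*(s + s) = 2*(2*s) = 4*s)
-1756/((-6210/34237)) + M(-104)/(-369) = -1756/((-6210/34237)) + (4*(-104))/(-369) = -1756/((-6210*1/34237)) - 416*(-1/369) = -1756/(-6210/34237) + 416/369 = -1756*(-34237/6210) + 416/369 = 30060086/3105 + 416/369 = 1232607046/127305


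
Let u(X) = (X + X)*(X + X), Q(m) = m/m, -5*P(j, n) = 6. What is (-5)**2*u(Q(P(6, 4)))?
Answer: 100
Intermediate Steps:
P(j, n) = -6/5 (P(j, n) = -1/5*6 = -6/5)
Q(m) = 1
u(X) = 4*X**2 (u(X) = (2*X)*(2*X) = 4*X**2)
(-5)**2*u(Q(P(6, 4))) = (-5)**2*(4*1**2) = 25*(4*1) = 25*4 = 100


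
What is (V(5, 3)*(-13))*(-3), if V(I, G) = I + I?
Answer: 390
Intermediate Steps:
V(I, G) = 2*I
(V(5, 3)*(-13))*(-3) = ((2*5)*(-13))*(-3) = (10*(-13))*(-3) = -130*(-3) = 390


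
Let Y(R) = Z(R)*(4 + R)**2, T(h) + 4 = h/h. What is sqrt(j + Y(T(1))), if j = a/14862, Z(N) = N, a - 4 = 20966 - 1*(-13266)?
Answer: 5*I*sqrt(170913)/2477 ≈ 0.83451*I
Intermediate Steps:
a = 34236 (a = 4 + (20966 - 1*(-13266)) = 4 + (20966 + 13266) = 4 + 34232 = 34236)
T(h) = -3 (T(h) = -4 + h/h = -4 + 1 = -3)
j = 5706/2477 (j = 34236/14862 = 34236*(1/14862) = 5706/2477 ≈ 2.3036)
Y(R) = R*(4 + R)**2
sqrt(j + Y(T(1))) = sqrt(5706/2477 - 3*(4 - 3)**2) = sqrt(5706/2477 - 3*1**2) = sqrt(5706/2477 - 3*1) = sqrt(5706/2477 - 3) = sqrt(-1725/2477) = 5*I*sqrt(170913)/2477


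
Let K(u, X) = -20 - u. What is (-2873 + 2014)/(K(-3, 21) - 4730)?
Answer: 859/4747 ≈ 0.18096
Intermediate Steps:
(-2873 + 2014)/(K(-3, 21) - 4730) = (-2873 + 2014)/((-20 - 1*(-3)) - 4730) = -859/((-20 + 3) - 4730) = -859/(-17 - 4730) = -859/(-4747) = -859*(-1/4747) = 859/4747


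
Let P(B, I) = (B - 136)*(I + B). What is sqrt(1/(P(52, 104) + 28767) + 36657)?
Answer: 16*sqrt(35129086041)/15663 ≈ 191.46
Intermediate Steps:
P(B, I) = (-136 + B)*(B + I)
sqrt(1/(P(52, 104) + 28767) + 36657) = sqrt(1/((52**2 - 136*52 - 136*104 + 52*104) + 28767) + 36657) = sqrt(1/((2704 - 7072 - 14144 + 5408) + 28767) + 36657) = sqrt(1/(-13104 + 28767) + 36657) = sqrt(1/15663 + 36657) = sqrt(574158592/15663) = 16*sqrt(35129086041)/15663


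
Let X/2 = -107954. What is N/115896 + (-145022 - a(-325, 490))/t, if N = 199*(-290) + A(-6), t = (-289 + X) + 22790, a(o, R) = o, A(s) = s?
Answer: 155753475/622641602 ≈ 0.25015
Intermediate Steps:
X = -215908 (X = 2*(-107954) = -215908)
t = -193407 (t = (-289 - 215908) + 22790 = -216197 + 22790 = -193407)
N = -57716 (N = 199*(-290) - 6 = -57710 - 6 = -57716)
N/115896 + (-145022 - a(-325, 490))/t = -57716/115896 + (-145022 - 1*(-325))/(-193407) = -57716*1/115896 + (-145022 + 325)*(-1/193407) = -14429/28974 - 144697*(-1/193407) = -14429/28974 + 144697/193407 = 155753475/622641602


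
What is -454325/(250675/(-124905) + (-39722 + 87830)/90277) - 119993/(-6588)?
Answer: 613677417251944961/1990924412076 ≈ 3.0824e+5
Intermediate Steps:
-454325/(250675/(-124905) + (-39722 + 87830)/90277) - 119993/(-6588) = -454325/(250675*(-1/124905) + 48108*(1/90277)) - 119993*(-1/6588) = -454325/(-50135/24981 + 48108/90277) + 119993/6588 = -454325/(-302204677/205019067) + 119993/6588 = -454325*(-205019067/302204677) + 119993/6588 = 93145287614775/302204677 + 119993/6588 = 613677417251944961/1990924412076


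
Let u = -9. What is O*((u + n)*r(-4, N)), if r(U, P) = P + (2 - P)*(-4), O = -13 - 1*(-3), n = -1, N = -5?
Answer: -3300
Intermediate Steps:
O = -10 (O = -13 + 3 = -10)
r(U, P) = -8 + 5*P (r(U, P) = P + (-8 + 4*P) = -8 + 5*P)
O*((u + n)*r(-4, N)) = -10*(-9 - 1)*(-8 + 5*(-5)) = -(-100)*(-8 - 25) = -(-100)*(-33) = -10*330 = -3300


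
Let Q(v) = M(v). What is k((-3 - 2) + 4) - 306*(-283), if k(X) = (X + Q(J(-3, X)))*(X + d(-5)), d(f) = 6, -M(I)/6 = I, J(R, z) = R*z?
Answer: 86503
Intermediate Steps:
M(I) = -6*I
Q(v) = -6*v
k(X) = 19*X*(6 + X) (k(X) = (X - (-18)*X)*(X + 6) = (X + 18*X)*(6 + X) = (19*X)*(6 + X) = 19*X*(6 + X))
k((-3 - 2) + 4) - 306*(-283) = 19*((-3 - 2) + 4)*(6 + ((-3 - 2) + 4)) - 306*(-283) = 19*(-5 + 4)*(6 + (-5 + 4)) + 86598 = 19*(-1)*(6 - 1) + 86598 = 19*(-1)*5 + 86598 = -95 + 86598 = 86503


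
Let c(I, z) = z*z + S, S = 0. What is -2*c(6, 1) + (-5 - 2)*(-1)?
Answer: 5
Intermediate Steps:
c(I, z) = z² (c(I, z) = z*z + 0 = z² + 0 = z²)
-2*c(6, 1) + (-5 - 2)*(-1) = -2*1² + (-5 - 2)*(-1) = -2*1 - 7*(-1) = -2 + 7 = 5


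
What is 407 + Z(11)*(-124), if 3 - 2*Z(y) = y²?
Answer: 7723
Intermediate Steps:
Z(y) = 3/2 - y²/2
407 + Z(11)*(-124) = 407 + (3/2 - ½*11²)*(-124) = 407 + (3/2 - ½*121)*(-124) = 407 + (3/2 - 121/2)*(-124) = 407 - 59*(-124) = 407 + 7316 = 7723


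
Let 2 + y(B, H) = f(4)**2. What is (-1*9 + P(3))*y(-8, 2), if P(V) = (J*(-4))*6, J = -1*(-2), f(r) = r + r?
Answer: -3534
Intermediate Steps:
f(r) = 2*r
J = 2
y(B, H) = 62 (y(B, H) = -2 + (2*4)**2 = -2 + 8**2 = -2 + 64 = 62)
P(V) = -48 (P(V) = (2*(-4))*6 = -8*6 = -48)
(-1*9 + P(3))*y(-8, 2) = (-1*9 - 48)*62 = (-9 - 48)*62 = -57*62 = -3534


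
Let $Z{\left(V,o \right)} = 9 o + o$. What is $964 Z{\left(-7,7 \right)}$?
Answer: $67480$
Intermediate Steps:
$Z{\left(V,o \right)} = 10 o$
$964 Z{\left(-7,7 \right)} = 964 \cdot 10 \cdot 7 = 964 \cdot 70 = 67480$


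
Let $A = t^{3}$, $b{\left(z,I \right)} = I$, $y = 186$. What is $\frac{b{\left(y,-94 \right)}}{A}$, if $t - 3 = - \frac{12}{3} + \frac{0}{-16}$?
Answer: $94$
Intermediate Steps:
$t = -1$ ($t = 3 + \left(- \frac{12}{3} + \frac{0}{-16}\right) = 3 + \left(\left(-12\right) \frac{1}{3} + 0 \left(- \frac{1}{16}\right)\right) = 3 + \left(-4 + 0\right) = 3 - 4 = -1$)
$A = -1$ ($A = \left(-1\right)^{3} = -1$)
$\frac{b{\left(y,-94 \right)}}{A} = - \frac{94}{-1} = \left(-94\right) \left(-1\right) = 94$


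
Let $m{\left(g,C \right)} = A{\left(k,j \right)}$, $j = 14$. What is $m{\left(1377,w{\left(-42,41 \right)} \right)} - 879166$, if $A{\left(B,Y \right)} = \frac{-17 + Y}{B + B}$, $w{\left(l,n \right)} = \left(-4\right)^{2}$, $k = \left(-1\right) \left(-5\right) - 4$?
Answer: $- \frac{1758335}{2} \approx -8.7917 \cdot 10^{5}$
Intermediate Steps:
$k = 1$ ($k = 5 - 4 = 1$)
$w{\left(l,n \right)} = 16$
$A{\left(B,Y \right)} = \frac{-17 + Y}{2 B}$
$m{\left(g,C \right)} = - \frac{3}{2}$ ($m{\left(g,C \right)} = \frac{-17 + 14}{2 \cdot 1} = \frac{1}{2} \cdot 1 \left(-3\right) = - \frac{3}{2}$)
$m{\left(1377,w{\left(-42,41 \right)} \right)} - 879166 = - \frac{3}{2} - 879166 = - \frac{1758335}{2}$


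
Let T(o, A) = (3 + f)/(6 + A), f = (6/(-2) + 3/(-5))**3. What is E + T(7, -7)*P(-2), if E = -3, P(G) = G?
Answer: -11289/125 ≈ -90.312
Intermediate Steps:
f = -5832/125 (f = (6*(-1/2) + 3*(-1/5))**3 = (-3 - 3/5)**3 = (-18/5)**3 = -5832/125 ≈ -46.656)
T(o, A) = -5457/(125*(6 + A)) (T(o, A) = (3 - 5832/125)/(6 + A) = -5457/(125*(6 + A)))
E + T(7, -7)*P(-2) = -3 - 5457/(750 + 125*(-7))*(-2) = -3 - 5457/(750 - 875)*(-2) = -3 - 5457/(-125)*(-2) = -3 - 5457*(-1/125)*(-2) = -3 + (5457/125)*(-2) = -3 - 10914/125 = -11289/125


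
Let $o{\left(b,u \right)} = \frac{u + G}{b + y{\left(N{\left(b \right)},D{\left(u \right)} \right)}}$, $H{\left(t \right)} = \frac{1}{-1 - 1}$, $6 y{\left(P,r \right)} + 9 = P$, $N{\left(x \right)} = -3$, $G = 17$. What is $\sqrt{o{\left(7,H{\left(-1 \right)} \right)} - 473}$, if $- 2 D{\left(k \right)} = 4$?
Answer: $\frac{i \sqrt{46970}}{10} \approx 21.673 i$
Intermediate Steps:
$D{\left(k \right)} = -2$ ($D{\left(k \right)} = \left(- \frac{1}{2}\right) 4 = -2$)
$y{\left(P,r \right)} = - \frac{3}{2} + \frac{P}{6}$
$H{\left(t \right)} = - \frac{1}{2}$ ($H{\left(t \right)} = \frac{1}{-2} = - \frac{1}{2}$)
$o{\left(b,u \right)} = \frac{17 + u}{-2 + b}$ ($o{\left(b,u \right)} = \frac{u + 17}{b + \left(- \frac{3}{2} + \frac{1}{6} \left(-3\right)\right)} = \frac{17 + u}{b - 2} = \frac{17 + u}{-2 + b}$)
$\sqrt{o{\left(7,H{\left(-1 \right)} \right)} - 473} = \sqrt{\frac{17 - \frac{1}{2}}{-2 + 7} - 473} = \sqrt{\frac{1}{5} \cdot \frac{33}{2} - 473} = \sqrt{\frac{33}{10} - 473} = \sqrt{- \frac{4697}{10}} = \frac{i \sqrt{46970}}{10}$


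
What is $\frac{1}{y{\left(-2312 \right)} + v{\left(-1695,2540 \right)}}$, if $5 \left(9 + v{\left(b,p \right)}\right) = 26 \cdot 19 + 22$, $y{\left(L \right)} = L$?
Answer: $- \frac{5}{11089} \approx -0.0004509$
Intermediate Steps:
$v{\left(b,p \right)} = \frac{471}{5}$ ($v{\left(b,p \right)} = -9 + \frac{26 \cdot 19 + 22}{5} = -9 + \frac{494 + 22}{5} = -9 + \frac{1}{5} \cdot 516 = -9 + \frac{516}{5} = \frac{471}{5}$)
$\frac{1}{y{\left(-2312 \right)} + v{\left(-1695,2540 \right)}} = \frac{1}{-2312 + \frac{471}{5}} = \frac{1}{- \frac{11089}{5}} = - \frac{5}{11089}$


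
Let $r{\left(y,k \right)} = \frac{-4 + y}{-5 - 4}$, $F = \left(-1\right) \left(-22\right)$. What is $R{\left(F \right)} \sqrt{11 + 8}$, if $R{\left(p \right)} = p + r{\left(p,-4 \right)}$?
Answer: $20 \sqrt{19} \approx 87.178$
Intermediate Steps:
$F = 22$
$r{\left(y,k \right)} = \frac{4}{9} - \frac{y}{9}$ ($r{\left(y,k \right)} = \frac{-4 + y}{-9} = \left(-4 + y\right) \left(- \frac{1}{9}\right) = \frac{4}{9} - \frac{y}{9}$)
$R{\left(p \right)} = \frac{4}{9} + \frac{8 p}{9}$ ($R{\left(p \right)} = p - \left(- \frac{4}{9} + \frac{p}{9}\right) = \frac{4}{9} + \frac{8 p}{9}$)
$R{\left(F \right)} \sqrt{11 + 8} = \left(\frac{4}{9} + \frac{8}{9} \cdot 22\right) \sqrt{11 + 8} = \left(\frac{4}{9} + \frac{176}{9}\right) \sqrt{19} = 20 \sqrt{19}$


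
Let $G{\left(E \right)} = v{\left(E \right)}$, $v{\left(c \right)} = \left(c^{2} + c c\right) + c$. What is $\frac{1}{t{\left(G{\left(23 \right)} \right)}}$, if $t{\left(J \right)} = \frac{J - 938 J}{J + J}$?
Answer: $- \frac{2}{937} \approx -0.0021345$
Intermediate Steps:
$v{\left(c \right)} = c + 2 c^{2}$ ($v{\left(c \right)} = \left(c^{2} + c^{2}\right) + c = 2 c^{2} + c = c + 2 c^{2}$)
$G{\left(E \right)} = E \left(1 + 2 E\right)$
$t{\left(J \right)} = - \frac{937}{2}$ ($t{\left(J \right)} = \frac{\left(-937\right) J}{2 J} = - 937 J \frac{1}{2 J} = - \frac{937}{2}$)
$\frac{1}{t{\left(G{\left(23 \right)} \right)}} = \frac{1}{- \frac{937}{2}} = - \frac{2}{937}$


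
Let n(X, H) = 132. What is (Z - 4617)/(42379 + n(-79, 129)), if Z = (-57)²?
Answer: -1368/42511 ≈ -0.032180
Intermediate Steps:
Z = 3249
(Z - 4617)/(42379 + n(-79, 129)) = (3249 - 4617)/(42379 + 132) = -1368/42511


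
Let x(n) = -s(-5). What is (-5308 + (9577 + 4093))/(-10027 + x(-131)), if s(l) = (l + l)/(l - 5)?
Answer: -4181/5014 ≈ -0.83387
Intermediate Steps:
s(l) = 2*l/(-5 + l) (s(l) = (2*l)/(-5 + l) = 2*l/(-5 + l))
x(n) = -1 (x(n) = -2*(-5)/(-5 - 5) = -2*(-5)/(-10) = -2*(-5)*(-1)/10 = -1*1 = -1)
(-5308 + (9577 + 4093))/(-10027 + x(-131)) = (-5308 + (9577 + 4093))/(-10027 - 1) = (-5308 + 13670)/(-10028) = 8362*(-1/10028) = -4181/5014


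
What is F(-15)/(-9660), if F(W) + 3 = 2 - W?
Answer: -1/690 ≈ -0.0014493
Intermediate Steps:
F(W) = -1 - W (F(W) = -3 + (2 - W) = -1 - W)
F(-15)/(-9660) = (-1 - 1*(-15))/(-9660) = -(-1 + 15)/9660 = -1/9660*14 = -1/690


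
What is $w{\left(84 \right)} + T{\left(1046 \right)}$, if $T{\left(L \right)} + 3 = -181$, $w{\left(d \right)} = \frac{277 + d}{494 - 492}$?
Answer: $- \frac{7}{2} \approx -3.5$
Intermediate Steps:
$w{\left(d \right)} = \frac{277}{2} + \frac{d}{2}$ ($w{\left(d \right)} = \frac{277 + d}{2} = \left(277 + d\right) \frac{1}{2} = \frac{277}{2} + \frac{d}{2}$)
$T{\left(L \right)} = -184$ ($T{\left(L \right)} = -3 - 181 = -184$)
$w{\left(84 \right)} + T{\left(1046 \right)} = \left(\frac{277}{2} + \frac{1}{2} \cdot 84\right) - 184 = \left(\frac{277}{2} + 42\right) - 184 = \frac{361}{2} - 184 = - \frac{7}{2}$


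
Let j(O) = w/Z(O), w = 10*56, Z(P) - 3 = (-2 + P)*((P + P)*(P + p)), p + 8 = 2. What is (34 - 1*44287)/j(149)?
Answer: -277212342033/560 ≈ -4.9502e+8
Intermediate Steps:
p = -6 (p = -8 + 2 = -6)
Z(P) = 3 + 2*P*(-6 + P)*(-2 + P) (Z(P) = 3 + (-2 + P)*((P + P)*(P - 6)) = 3 + (-2 + P)*((2*P)*(-6 + P)) = 3 + (-2 + P)*(2*P*(-6 + P)) = 3 + 2*P*(-6 + P)*(-2 + P))
w = 560
j(O) = 560/(3 - 16*O**2 + 2*O**3 + 24*O)
(34 - 1*44287)/j(149) = (34 - 1*44287)/((560/(3 - 16*149**2 + 2*149**3 + 24*149))) = (34 - 44287)/((560/(3 - 16*22201 + 2*3307949 + 3576))) = -44253/(560/(3 - 355216 + 6615898 + 3576)) = -44253/(560/6264261) = -44253/(560*(1/6264261)) = -44253/560/6264261 = -44253*6264261/560 = -277212342033/560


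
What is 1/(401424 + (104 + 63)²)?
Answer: 1/429313 ≈ 2.3293e-6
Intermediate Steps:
1/(401424 + (104 + 63)²) = 1/(401424 + 167²) = 1/(401424 + 27889) = 1/429313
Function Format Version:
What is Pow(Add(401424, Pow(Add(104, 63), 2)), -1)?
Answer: Rational(1, 429313) ≈ 2.3293e-6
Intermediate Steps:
Pow(Add(401424, Pow(Add(104, 63), 2)), -1) = Pow(Add(401424, Pow(167, 2)), -1) = Pow(Add(401424, 27889), -1) = Pow(429313, -1) = Rational(1, 429313)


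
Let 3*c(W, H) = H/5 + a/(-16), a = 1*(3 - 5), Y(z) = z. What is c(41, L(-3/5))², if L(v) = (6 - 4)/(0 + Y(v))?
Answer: 169/5184 ≈ 0.032600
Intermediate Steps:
a = -2 (a = 1*(-2) = -2)
L(v) = 2/v (L(v) = (6 - 4)/(0 + v) = 2/v)
c(W, H) = 1/24 + H/15 (c(W, H) = (H/5 - 2/(-16))/3 = (H*(⅕) - 2*(-1/16))/3 = (H/5 + ⅛)/3 = (⅛ + H/5)/3 = 1/24 + H/15)
c(41, L(-3/5))² = (1/24 + (2/((-3/5)))/15)² = (1/24 + (2/((-3*⅕)))/15)² = (1/24 + (2/(-⅗))/15)² = (1/24 + (2*(-5/3))/15)² = (1/24 + (1/15)*(-10/3))² = (1/24 - 2/9)² = (-13/72)² = 169/5184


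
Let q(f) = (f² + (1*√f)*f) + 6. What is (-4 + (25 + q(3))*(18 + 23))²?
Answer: 2721883 + 402456*√3 ≈ 3.4190e+6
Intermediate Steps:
q(f) = 6 + f² + f^(3/2) (q(f) = (f² + √f*f) + 6 = (f² + f^(3/2)) + 6 = 6 + f² + f^(3/2))
(-4 + (25 + q(3))*(18 + 23))² = (-4 + (25 + (6 + 3² + 3^(3/2)))*(18 + 23))² = (-4 + (25 + (6 + 9 + 3*√3))*41)² = (-4 + (25 + (15 + 3*√3))*41)² = (-4 + (40 + 3*√3)*41)² = (-4 + (1640 + 123*√3))² = (1636 + 123*√3)²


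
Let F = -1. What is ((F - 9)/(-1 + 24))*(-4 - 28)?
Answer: 320/23 ≈ 13.913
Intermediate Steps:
((F - 9)/(-1 + 24))*(-4 - 28) = ((-1 - 9)/(-1 + 24))*(-4 - 28) = -10/23*(-32) = 320/23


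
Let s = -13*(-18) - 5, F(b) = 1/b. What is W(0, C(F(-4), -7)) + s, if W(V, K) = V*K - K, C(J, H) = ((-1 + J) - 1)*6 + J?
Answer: 971/4 ≈ 242.75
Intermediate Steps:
C(J, H) = -12 + 7*J (C(J, H) = (-2 + J)*6 + J = (-12 + 6*J) + J = -12 + 7*J)
s = 229 (s = 234 - 5 = 229)
W(V, K) = -K + K*V (W(V, K) = K*V - K = -K + K*V)
W(0, C(F(-4), -7)) + s = (-12 + 7/(-4))*(-1 + 0) + 229 = (-12 + 7*(-¼))*(-1) + 229 = (-12 - 7/4)*(-1) + 229 = -55/4*(-1) + 229 = 55/4 + 229 = 971/4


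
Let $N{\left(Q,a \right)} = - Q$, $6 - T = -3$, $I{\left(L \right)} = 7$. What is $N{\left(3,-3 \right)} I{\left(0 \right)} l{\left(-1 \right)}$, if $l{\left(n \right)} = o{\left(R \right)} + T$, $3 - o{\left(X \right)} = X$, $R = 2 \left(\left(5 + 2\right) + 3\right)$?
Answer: $168$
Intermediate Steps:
$T = 9$ ($T = 6 - -3 = 6 + 3 = 9$)
$R = 20$ ($R = 2 \left(7 + 3\right) = 2 \cdot 10 = 20$)
$o{\left(X \right)} = 3 - X$
$l{\left(n \right)} = -8$ ($l{\left(n \right)} = \left(3 - 20\right) + 9 = -17 + 9 = -8$)
$N{\left(3,-3 \right)} I{\left(0 \right)} l{\left(-1 \right)} = \left(-1\right) 3 \cdot 7 \left(-8\right) = \left(-3\right) 7 \left(-8\right) = \left(-21\right) \left(-8\right) = 168$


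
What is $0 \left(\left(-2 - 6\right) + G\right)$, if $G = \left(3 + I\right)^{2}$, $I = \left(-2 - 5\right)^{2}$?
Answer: $0$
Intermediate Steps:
$I = 49$ ($I = \left(-7\right)^{2} = 49$)
$G = 2704$ ($G = \left(3 + 49\right)^{2} = 52^{2} = 2704$)
$0 \left(\left(-2 - 6\right) + G\right) = 0 \left(\left(-2 - 6\right) + 2704\right) = 0 \left(-8 + 2704\right) = 0 \cdot 2696 = 0$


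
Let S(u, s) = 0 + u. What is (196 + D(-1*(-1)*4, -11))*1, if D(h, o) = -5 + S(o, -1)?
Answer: 180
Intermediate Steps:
S(u, s) = u
D(h, o) = -5 + o
(196 + D(-1*(-1)*4, -11))*1 = (196 + (-5 - 11))*1 = (196 - 16)*1 = 180*1 = 180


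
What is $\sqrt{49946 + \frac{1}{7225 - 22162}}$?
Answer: $\frac{\sqrt{11143650280737}}{14937} \approx 223.49$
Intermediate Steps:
$\sqrt{49946 + \frac{1}{7225 - 22162}} = \sqrt{49946 + \frac{1}{-14937}} = \sqrt{49946 - \frac{1}{14937}} = \sqrt{\frac{746043401}{14937}} = \frac{\sqrt{11143650280737}}{14937}$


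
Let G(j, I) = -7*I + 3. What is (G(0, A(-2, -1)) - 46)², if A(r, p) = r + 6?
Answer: 5041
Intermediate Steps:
A(r, p) = 6 + r
G(j, I) = 3 - 7*I
(G(0, A(-2, -1)) - 46)² = ((3 - 7*(6 - 2)) - 46)² = ((3 - 7*4) - 46)² = ((3 - 28) - 46)² = (-25 - 46)² = (-71)² = 5041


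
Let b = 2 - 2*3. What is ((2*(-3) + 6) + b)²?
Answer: 16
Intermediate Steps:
b = -4 (b = 2 - 6 = -4)
((2*(-3) + 6) + b)² = ((2*(-3) + 6) - 4)² = ((-6 + 6) - 4)² = (0 - 4)² = (-4)² = 16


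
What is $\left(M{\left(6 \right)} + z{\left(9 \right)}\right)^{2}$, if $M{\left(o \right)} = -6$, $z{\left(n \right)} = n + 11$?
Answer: $196$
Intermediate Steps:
$z{\left(n \right)} = 11 + n$
$\left(M{\left(6 \right)} + z{\left(9 \right)}\right)^{2} = \left(-6 + \left(11 + 9\right)\right)^{2} = \left(-6 + 20\right)^{2} = 14^{2} = 196$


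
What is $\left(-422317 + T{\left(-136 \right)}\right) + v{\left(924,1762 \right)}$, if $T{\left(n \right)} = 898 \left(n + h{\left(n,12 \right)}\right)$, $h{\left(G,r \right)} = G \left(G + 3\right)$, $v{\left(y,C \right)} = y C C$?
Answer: $2884389635$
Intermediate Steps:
$v{\left(y,C \right)} = y C^{2}$ ($v{\left(y,C \right)} = C y C = y C^{2}$)
$h{\left(G,r \right)} = G \left(3 + G\right)$
$T{\left(n \right)} = 898 n + 898 n \left(3 + n\right)$ ($T{\left(n \right)} = 898 \left(n + n \left(3 + n\right)\right) = 898 n + 898 n \left(3 + n\right)$)
$\left(-422317 + T{\left(-136 \right)}\right) + v{\left(924,1762 \right)} = \left(-422317 + 898 \left(-136\right) \left(4 - 136\right)\right) + 924 \cdot 1762^{2} = \left(-422317 + 898 \left(-136\right) \left(-132\right)\right) + 924 \cdot 3104644 = \left(-422317 + 16120896\right) + 2868691056 = 15698579 + 2868691056 = 2884389635$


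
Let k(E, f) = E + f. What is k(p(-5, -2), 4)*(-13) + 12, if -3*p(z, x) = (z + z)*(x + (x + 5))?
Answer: -250/3 ≈ -83.333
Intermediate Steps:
p(z, x) = -2*z*(5 + 2*x)/3 (p(z, x) = -(z + z)*(x + (x + 5))/3 = -2*z*(x + (5 + x))/3 = -2*z*(5 + 2*x)/3)
k(p(-5, -2), 4)*(-13) + 12 = (-⅔*(-5)*(5 + 2*(-2)) + 4)*(-13) + 12 = (-⅔*(-5)*(5 - 4) + 4)*(-13) + 12 = (-⅔*(-5)*1 + 4)*(-13) + 12 = (10/3 + 4)*(-13) + 12 = (22/3)*(-13) + 12 = -286/3 + 12 = -250/3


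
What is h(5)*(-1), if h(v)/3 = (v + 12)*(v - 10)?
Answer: 255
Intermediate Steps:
h(v) = 3*(-10 + v)*(12 + v) (h(v) = 3*((v + 12)*(v - 10)) = 3*((12 + v)*(-10 + v)) = 3*((-10 + v)*(12 + v)) = 3*(-10 + v)*(12 + v))
h(5)*(-1) = (-360 + 3*5² + 6*5)*(-1) = (-360 + 3*25 + 30)*(-1) = (-360 + 75 + 30)*(-1) = -255*(-1) = 255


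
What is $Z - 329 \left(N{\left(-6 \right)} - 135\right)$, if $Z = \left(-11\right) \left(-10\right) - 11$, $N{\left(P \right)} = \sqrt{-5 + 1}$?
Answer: $44514 - 658 i \approx 44514.0 - 658.0 i$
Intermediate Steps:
$N{\left(P \right)} = 2 i$ ($N{\left(P \right)} = \sqrt{-4} = 2 i$)
$Z = 99$ ($Z = 110 - 11 = 99$)
$Z - 329 \left(N{\left(-6 \right)} - 135\right) = 99 - 329 \left(2 i - 135\right) = 99 - 329 \left(-135 + 2 i\right) = 99 + \left(44415 - 658 i\right) = 44514 - 658 i$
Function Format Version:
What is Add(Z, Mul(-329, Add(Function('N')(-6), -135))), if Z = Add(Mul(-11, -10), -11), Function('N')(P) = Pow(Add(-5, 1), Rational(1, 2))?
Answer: Add(44514, Mul(-658, I)) ≈ Add(44514., Mul(-658.00, I))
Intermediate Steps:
Function('N')(P) = Mul(2, I) (Function('N')(P) = Pow(-4, Rational(1, 2)) = Mul(2, I))
Z = 99 (Z = Add(110, -11) = 99)
Add(Z, Mul(-329, Add(Function('N')(-6), -135))) = Add(99, Mul(-329, Add(Mul(2, I), -135))) = Add(99, Mul(-329, Add(-135, Mul(2, I)))) = Add(99, Add(44415, Mul(-658, I))) = Add(44514, Mul(-658, I))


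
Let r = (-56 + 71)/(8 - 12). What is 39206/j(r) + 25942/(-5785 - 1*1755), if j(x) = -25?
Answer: -29626179/18850 ≈ -1571.7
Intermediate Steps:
r = -15/4 (r = 15/(-4) = 15*(-¼) = -15/4 ≈ -3.7500)
39206/j(r) + 25942/(-5785 - 1*1755) = 39206/(-25) + 25942/(-5785 - 1*1755) = 39206*(-1/25) + 25942/(-5785 - 1755) = -39206/25 + 25942/(-7540) = -39206/25 + 25942*(-1/7540) = -39206/25 - 12971/3770 = -29626179/18850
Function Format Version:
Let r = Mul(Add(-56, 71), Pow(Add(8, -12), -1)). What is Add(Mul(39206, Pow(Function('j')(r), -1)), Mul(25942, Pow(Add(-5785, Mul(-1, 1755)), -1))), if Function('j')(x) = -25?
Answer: Rational(-29626179, 18850) ≈ -1571.7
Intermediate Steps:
r = Rational(-15, 4) (r = Mul(15, Pow(-4, -1)) = Mul(15, Rational(-1, 4)) = Rational(-15, 4) ≈ -3.7500)
Add(Mul(39206, Pow(Function('j')(r), -1)), Mul(25942, Pow(Add(-5785, Mul(-1, 1755)), -1))) = Add(Mul(39206, Pow(-25, -1)), Mul(25942, Pow(Add(-5785, Mul(-1, 1755)), -1))) = Add(Mul(39206, Rational(-1, 25)), Mul(25942, Pow(Add(-5785, -1755), -1))) = Add(Rational(-39206, 25), Mul(25942, Pow(-7540, -1))) = Add(Rational(-39206, 25), Mul(25942, Rational(-1, 7540))) = Add(Rational(-39206, 25), Rational(-12971, 3770)) = Rational(-29626179, 18850)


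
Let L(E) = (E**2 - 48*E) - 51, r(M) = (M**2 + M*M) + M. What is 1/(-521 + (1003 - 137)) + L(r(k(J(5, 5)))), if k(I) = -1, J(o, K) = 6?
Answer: -33809/345 ≈ -97.997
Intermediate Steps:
r(M) = M + 2*M**2 (r(M) = (M**2 + M**2) + M = 2*M**2 + M = M + 2*M**2)
L(E) = -51 + E**2 - 48*E
1/(-521 + (1003 - 137)) + L(r(k(J(5, 5)))) = 1/(-521 + (1003 - 137)) + (-51 + (-(1 + 2*(-1)))**2 - (-48)*(1 + 2*(-1))) = 1/(-521 + 866) + (-51 + (-(1 - 2))**2 - (-48)*(1 - 2)) = 1/345 + (-51 + (-1*(-1))**2 - (-48)*(-1)) = 1/345 + (-51 + 1**2 - 48*1) = 1/345 + (-51 + 1 - 48) = 1/345 - 98 = -33809/345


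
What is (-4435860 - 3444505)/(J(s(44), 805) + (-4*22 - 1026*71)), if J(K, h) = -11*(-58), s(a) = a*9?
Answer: 7880365/72296 ≈ 109.00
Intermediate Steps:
s(a) = 9*a
J(K, h) = 638
(-4435860 - 3444505)/(J(s(44), 805) + (-4*22 - 1026*71)) = (-4435860 - 3444505)/(638 + (-4*22 - 1026*71)) = -7880365/(638 + (-88 - 72846)) = -7880365/(638 - 72934) = -7880365/(-72296) = -7880365*(-1/72296) = 7880365/72296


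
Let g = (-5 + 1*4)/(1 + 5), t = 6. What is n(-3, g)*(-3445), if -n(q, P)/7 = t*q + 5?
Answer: -313495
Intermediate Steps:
g = -⅙ (g = (-5 + 4)/6 = -1*⅙ = -⅙ ≈ -0.16667)
n(q, P) = -35 - 42*q (n(q, P) = -7*(6*q + 5) = -7*(5 + 6*q) = -35 - 42*q)
n(-3, g)*(-3445) = (-35 - 42*(-3))*(-3445) = (-35 + 126)*(-3445) = 91*(-3445) = -313495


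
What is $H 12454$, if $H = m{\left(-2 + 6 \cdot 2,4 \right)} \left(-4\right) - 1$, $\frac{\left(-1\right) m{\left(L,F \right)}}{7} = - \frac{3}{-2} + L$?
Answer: $3997734$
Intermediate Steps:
$m{\left(L,F \right)} = - \frac{21}{2} - 7 L$ ($m{\left(L,F \right)} = - 7 \left(- \frac{3}{-2} + L\right) = - 7 \left(\left(-3\right) \left(- \frac{1}{2}\right) + L\right) = - 7 \left(\frac{3}{2} + L\right) = - \frac{21}{2} - 7 L$)
$H = 321$ ($H = \left(- \frac{21}{2} - 7 \left(-2 + 6 \cdot 2\right)\right) \left(-4\right) - 1 = \left(- \frac{21}{2} - 7 \left(-2 + 12\right)\right) \left(-4\right) - 1 = \left(- \frac{21}{2} - 70\right) \left(-4\right) - 1 = \left(- \frac{161}{2}\right) \left(-4\right) - 1 = 322 - 1 = 321$)
$H 12454 = 321 \cdot 12454 = 3997734$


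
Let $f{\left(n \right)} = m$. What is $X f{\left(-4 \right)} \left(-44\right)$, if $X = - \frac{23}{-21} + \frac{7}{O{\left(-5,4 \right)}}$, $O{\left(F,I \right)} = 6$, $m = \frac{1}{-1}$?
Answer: $\frac{2090}{21} \approx 99.524$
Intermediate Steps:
$m = -1$
$f{\left(n \right)} = -1$
$X = \frac{95}{42}$ ($X = - \frac{23}{-21} + \frac{7}{6} = \left(-23\right) \left(- \frac{1}{21}\right) + 7 \cdot \frac{1}{6} = \frac{23}{21} + \frac{7}{6} = \frac{95}{42} \approx 2.2619$)
$X f{\left(-4 \right)} \left(-44\right) = \frac{95}{42} \left(-1\right) \left(-44\right) = \left(- \frac{95}{42}\right) \left(-44\right) = \frac{2090}{21}$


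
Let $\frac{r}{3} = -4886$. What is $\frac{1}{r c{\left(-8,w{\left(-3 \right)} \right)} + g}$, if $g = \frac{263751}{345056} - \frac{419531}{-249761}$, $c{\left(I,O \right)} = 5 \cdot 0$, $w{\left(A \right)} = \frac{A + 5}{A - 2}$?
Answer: $\frac{86181531616}{210636402247} \approx 0.40915$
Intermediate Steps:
$w{\left(A \right)} = \frac{5 + A}{-2 + A}$
$c{\left(I,O \right)} = 0$
$r = -14658$ ($r = 3 \left(-4886\right) = -14658$)
$g = \frac{210636402247}{86181531616}$ ($g = 263751 \cdot \frac{1}{345056} - - \frac{419531}{249761} = \frac{263751}{345056} + \frac{419531}{249761} = \frac{210636402247}{86181531616} \approx 2.4441$)
$\frac{1}{r c{\left(-8,w{\left(-3 \right)} \right)} + g} = \frac{1}{\left(-14658\right) 0 + \frac{210636402247}{86181531616}} = \frac{1}{0 + \frac{210636402247}{86181531616}} = \frac{1}{\frac{210636402247}{86181531616}} = \frac{86181531616}{210636402247}$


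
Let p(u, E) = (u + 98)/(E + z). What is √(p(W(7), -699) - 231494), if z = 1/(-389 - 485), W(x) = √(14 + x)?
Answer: √(-86400974480986930 - 533950198*√21)/610927 ≈ 481.14*I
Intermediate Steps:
z = -1/874 (z = 1/(-874) = -1/874 ≈ -0.0011442)
p(u, E) = (98 + u)/(-1/874 + E) (p(u, E) = (u + 98)/(E - 1/874) = (98 + u)/(-1/874 + E))
√(p(W(7), -699) - 231494) = √(874*(98 + √(14 + 7))/(-1 + 874*(-699)) - 231494) = √(874*(98 + √21)/(-1 - 610926) - 231494) = √(874*(98 + √21)/(-610927) - 231494) = √(874*(-1/610927)*(98 + √21) - 231494) = √((-85652/610927 - 874*√21/610927) - 231494) = √(-141426020590/610927 - 874*√21/610927)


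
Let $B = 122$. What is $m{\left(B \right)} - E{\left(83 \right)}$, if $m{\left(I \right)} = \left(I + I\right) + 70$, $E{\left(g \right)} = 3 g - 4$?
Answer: $69$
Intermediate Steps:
$E{\left(g \right)} = -4 + 3 g$
$m{\left(I \right)} = 70 + 2 I$ ($m{\left(I \right)} = 2 I + 70 = 70 + 2 I$)
$m{\left(B \right)} - E{\left(83 \right)} = \left(70 + 2 \cdot 122\right) - \left(-4 + 3 \cdot 83\right) = \left(70 + 244\right) - \left(-4 + 249\right) = 314 - 245 = 69$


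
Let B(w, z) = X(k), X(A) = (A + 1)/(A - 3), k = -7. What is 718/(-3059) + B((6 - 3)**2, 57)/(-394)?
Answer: -1423637/6026230 ≈ -0.23624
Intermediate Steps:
X(A) = (1 + A)/(-3 + A)
B(w, z) = 3/5 (B(w, z) = (1 - 7)/(-3 - 7) = -6/(-10) = -1/10*(-6) = 3/5)
718/(-3059) + B((6 - 3)**2, 57)/(-394) = 718/(-3059) + (3/5)/(-394) = 718*(-1/3059) + (3/5)*(-1/394) = -718/3059 - 3/1970 = -1423637/6026230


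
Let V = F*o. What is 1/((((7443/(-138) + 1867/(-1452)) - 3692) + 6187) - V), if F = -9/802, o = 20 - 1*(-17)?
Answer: 13391796/32678588507 ≈ 0.00040980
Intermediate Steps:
o = 37 (o = 20 + 17 = 37)
F = -9/802 (F = -9*1/802 = -9/802 ≈ -0.011222)
V = -333/802 (V = -9/802*37 = -333/802 ≈ -0.41521)
1/((((7443/(-138) + 1867/(-1452)) - 3692) + 6187) - V) = 1/((((7443/(-138) + 1867/(-1452)) - 3692) + 6187) - 1*(-333/802)) = 1/((((7443*(-1/138) + 1867*(-1/1452)) - 3692) + 6187) + 333/802) = 1/((((-2481/46 - 1867/1452) - 3692) + 6187) + 333/802) = 1/(((-1844147/33396 - 3692) + 6187) + 333/802) = 1/((-125142179/33396 + 6187) + 333/802) = 1/(81478873/33396 + 333/802) = 1/(32678588507/13391796) = 13391796/32678588507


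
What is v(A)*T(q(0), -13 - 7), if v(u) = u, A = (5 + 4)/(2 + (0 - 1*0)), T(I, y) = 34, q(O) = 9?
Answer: 153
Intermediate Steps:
A = 9/2 (A = 9/(2 + (0 + 0)) = 9/(2 + 0) = 9/2 ≈ 4.5000)
v(A)*T(q(0), -13 - 7) = (9/2)*34 = 153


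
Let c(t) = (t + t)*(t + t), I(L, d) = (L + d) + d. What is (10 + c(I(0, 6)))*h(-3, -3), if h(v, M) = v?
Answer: -1758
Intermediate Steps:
I(L, d) = L + 2*d
c(t) = 4*t**2 (c(t) = (2*t)*(2*t) = 4*t**2)
(10 + c(I(0, 6)))*h(-3, -3) = (10 + 4*(0 + 2*6)**2)*(-3) = (10 + 4*(0 + 12)**2)*(-3) = (10 + 4*12**2)*(-3) = (10 + 4*144)*(-3) = (10 + 576)*(-3) = 586*(-3) = -1758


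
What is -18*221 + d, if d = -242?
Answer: -4220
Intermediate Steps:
-18*221 + d = -18*221 - 242 = -3978 - 242 = -4220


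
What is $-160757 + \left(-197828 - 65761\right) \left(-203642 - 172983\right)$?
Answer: $99274046368$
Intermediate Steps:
$-160757 + \left(-197828 - 65761\right) \left(-203642 - 172983\right) = -160757 - -99274207125 = -160757 + 99274207125 = 99274046368$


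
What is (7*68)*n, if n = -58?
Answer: -27608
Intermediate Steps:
(7*68)*n = (7*68)*(-58) = 476*(-58) = -27608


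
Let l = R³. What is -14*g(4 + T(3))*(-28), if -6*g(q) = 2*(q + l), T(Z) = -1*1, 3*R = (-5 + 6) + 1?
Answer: -34888/81 ≈ -430.72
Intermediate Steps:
R = ⅔ (R = ((-5 + 6) + 1)/3 = (1 + 1)/3 = (⅓)*2 = ⅔ ≈ 0.66667)
l = 8/27 (l = (⅔)³ = 8/27 ≈ 0.29630)
T(Z) = -1
g(q) = -8/81 - q/3 (g(q) = -(q + 8/27)/3 = -(8/27 + q)/3 = -(16/27 + 2*q)/6 = -8/81 - q/3)
-14*g(4 + T(3))*(-28) = -14*(-8/81 - (4 - 1)/3)*(-28) = -14*(-8/81 - ⅓*3)*(-28) = -14*(-8/81 - 1)*(-28) = -14*(-89/81)*(-28) = (1246/81)*(-28) = -34888/81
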